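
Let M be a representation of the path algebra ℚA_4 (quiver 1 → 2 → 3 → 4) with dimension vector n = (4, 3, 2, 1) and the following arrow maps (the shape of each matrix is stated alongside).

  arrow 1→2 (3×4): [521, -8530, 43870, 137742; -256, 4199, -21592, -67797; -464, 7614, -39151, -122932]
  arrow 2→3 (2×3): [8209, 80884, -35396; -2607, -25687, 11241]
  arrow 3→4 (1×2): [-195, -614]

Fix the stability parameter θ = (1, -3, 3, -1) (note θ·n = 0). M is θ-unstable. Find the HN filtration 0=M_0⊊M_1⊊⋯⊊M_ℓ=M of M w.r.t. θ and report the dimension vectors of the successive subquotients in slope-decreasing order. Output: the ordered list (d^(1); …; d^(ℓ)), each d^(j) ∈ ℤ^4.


Interval decomposition of M: I[1,1], I[1,2], I[1,3], I[1,4].
HN type (ℓ=3): μ^(1)=3; μ^(2)=1; μ^(3)=-1

((0, 0, 1, 0); (1, 0, 1, 1); (3, 3, 0, 0))


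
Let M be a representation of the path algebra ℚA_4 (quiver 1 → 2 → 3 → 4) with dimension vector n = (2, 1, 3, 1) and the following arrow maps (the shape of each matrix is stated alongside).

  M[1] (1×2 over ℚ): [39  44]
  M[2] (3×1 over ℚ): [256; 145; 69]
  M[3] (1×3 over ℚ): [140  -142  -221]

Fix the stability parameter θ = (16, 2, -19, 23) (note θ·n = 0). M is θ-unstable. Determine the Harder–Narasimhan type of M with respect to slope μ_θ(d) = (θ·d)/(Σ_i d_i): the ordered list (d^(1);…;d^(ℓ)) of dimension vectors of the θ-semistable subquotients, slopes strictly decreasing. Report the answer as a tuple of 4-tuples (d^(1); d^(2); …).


Barcode: M ≅ I[1,1], I[1,4], I[3,3]^2. HN layers by μ_θ (4 steps, strictly decreasing):
  μ^(1)=23; μ^(2)=16; μ^(3)=-1/3; μ^(4)=-19

((0, 0, 0, 1); (1, 0, 0, 0); (1, 1, 1, 0); (0, 0, 2, 0))


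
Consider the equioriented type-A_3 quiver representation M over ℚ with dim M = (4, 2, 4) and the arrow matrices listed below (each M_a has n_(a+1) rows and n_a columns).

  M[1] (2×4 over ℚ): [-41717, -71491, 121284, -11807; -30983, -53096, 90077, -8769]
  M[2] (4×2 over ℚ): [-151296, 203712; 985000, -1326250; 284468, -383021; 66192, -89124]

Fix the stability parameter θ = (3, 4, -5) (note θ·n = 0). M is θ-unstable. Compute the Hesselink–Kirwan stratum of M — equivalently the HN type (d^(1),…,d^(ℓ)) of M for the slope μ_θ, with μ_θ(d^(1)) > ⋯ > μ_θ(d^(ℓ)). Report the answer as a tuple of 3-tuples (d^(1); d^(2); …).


Via rank(M_{q-1}∘⋯∘M_p): M ≅ I[1,1]^2, I[1,2], I[1,3], I[3,3]^3.
μ_θ-semistable layers: μ^(1)=4; μ^(2)=3; μ^(3)=2/3; μ^(4)=-5

((0, 1, 0); (3, 0, 0); (1, 1, 1); (0, 0, 3))


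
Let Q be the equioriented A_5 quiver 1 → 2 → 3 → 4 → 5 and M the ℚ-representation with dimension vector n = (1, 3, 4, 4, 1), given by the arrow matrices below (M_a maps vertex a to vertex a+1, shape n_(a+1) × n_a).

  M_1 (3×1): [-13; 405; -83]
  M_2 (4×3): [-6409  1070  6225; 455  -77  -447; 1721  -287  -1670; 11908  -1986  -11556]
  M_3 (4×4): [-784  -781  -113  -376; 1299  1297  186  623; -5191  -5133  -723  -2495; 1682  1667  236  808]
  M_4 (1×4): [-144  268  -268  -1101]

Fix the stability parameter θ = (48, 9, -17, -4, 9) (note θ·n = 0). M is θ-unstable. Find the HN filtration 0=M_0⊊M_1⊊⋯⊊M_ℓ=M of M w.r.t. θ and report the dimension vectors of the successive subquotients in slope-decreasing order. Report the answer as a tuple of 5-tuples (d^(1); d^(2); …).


Via rank(M_{q-1}∘⋯∘M_p): M ≅ I[1,5], I[2,4]^2, I[3,4].
μ_θ-semistable layers: μ^(1)=9; μ^(2)=-4; μ^(3)=-17

((1, 1, 1, 1, 1); (0, 2, 2, 3, 0); (0, 0, 1, 0, 0))


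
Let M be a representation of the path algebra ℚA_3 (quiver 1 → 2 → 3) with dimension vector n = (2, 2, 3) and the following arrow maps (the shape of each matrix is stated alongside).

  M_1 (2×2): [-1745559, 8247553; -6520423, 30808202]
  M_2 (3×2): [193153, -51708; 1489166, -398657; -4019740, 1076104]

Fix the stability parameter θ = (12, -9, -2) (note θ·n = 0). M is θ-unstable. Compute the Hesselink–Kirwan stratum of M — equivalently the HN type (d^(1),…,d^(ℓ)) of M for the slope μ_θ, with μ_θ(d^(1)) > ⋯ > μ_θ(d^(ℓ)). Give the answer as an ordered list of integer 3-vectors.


Via rank(M_{q-1}∘⋯∘M_p): M ≅ I[1,3]^2, I[3,3].
μ_θ-semistable layers: μ^(1)=1/3; μ^(2)=-2

((2, 2, 2); (0, 0, 1))


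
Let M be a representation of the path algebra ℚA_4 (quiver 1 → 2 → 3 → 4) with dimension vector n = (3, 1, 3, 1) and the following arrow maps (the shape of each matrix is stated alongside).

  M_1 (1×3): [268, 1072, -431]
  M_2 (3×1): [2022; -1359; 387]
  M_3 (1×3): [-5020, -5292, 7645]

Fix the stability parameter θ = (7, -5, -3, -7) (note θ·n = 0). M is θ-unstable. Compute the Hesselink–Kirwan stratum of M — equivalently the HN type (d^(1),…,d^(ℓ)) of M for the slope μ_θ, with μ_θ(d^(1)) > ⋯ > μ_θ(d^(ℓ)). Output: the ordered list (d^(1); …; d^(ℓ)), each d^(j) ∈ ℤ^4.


Via rank(M_{q-1}∘⋯∘M_p): M ≅ I[1,1]^2, I[1,4], I[3,3]^2.
μ_θ-semistable layers: μ^(1)=7; μ^(2)=-2; μ^(3)=-3

((2, 0, 0, 0); (1, 1, 1, 1); (0, 0, 2, 0))


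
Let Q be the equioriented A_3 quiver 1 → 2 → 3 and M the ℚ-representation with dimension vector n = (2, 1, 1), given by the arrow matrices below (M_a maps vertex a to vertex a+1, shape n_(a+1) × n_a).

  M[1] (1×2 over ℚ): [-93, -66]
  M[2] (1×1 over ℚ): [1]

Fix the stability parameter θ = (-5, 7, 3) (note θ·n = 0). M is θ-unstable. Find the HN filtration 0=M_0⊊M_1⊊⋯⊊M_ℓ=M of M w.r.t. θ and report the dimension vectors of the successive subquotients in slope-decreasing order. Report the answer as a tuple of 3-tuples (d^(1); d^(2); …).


Barcode: M ≅ I[1,1], I[1,3]. HN layers by μ_θ (2 steps, strictly decreasing):
  μ^(1)=5; μ^(2)=-5

((0, 1, 1); (2, 0, 0))


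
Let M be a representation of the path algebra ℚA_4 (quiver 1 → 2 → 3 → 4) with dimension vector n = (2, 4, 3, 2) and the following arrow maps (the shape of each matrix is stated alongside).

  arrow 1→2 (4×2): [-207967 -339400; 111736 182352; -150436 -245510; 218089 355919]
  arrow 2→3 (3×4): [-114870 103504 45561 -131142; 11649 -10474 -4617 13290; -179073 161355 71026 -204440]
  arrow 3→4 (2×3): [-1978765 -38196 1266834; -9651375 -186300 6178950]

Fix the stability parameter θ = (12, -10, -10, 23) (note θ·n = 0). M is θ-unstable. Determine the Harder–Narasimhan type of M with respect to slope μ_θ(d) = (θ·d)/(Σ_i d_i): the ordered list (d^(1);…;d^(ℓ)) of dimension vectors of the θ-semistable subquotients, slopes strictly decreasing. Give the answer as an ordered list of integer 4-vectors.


Barcode: M ≅ I[1,2], I[1,4], I[2,3]^2, I[4,4]. HN layers by μ_θ (4 steps, strictly decreasing):
  μ^(1)=23; μ^(2)=1; μ^(3)=-8/3; μ^(4)=-10

((0, 0, 0, 2); (1, 1, 0, 0); (1, 1, 1, 0); (0, 2, 2, 0))


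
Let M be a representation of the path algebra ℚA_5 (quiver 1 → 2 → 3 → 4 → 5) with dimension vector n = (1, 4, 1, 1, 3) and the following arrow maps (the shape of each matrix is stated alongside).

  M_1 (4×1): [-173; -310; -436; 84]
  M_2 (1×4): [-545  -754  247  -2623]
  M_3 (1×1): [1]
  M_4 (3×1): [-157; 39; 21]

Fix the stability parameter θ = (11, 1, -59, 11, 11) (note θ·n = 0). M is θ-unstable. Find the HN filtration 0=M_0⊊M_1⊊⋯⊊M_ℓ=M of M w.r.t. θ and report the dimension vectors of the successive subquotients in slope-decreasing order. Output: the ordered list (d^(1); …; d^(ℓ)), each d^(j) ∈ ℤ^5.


Via rank(M_{q-1}∘⋯∘M_p): M ≅ I[1,5], I[2,2]^3, I[5,5]^2.
μ_θ-semistable layers: μ^(1)=11; μ^(2)=1; μ^(3)=-47/3

((0, 0, 0, 1, 3); (0, 3, 0, 0, 0); (1, 1, 1, 0, 0))


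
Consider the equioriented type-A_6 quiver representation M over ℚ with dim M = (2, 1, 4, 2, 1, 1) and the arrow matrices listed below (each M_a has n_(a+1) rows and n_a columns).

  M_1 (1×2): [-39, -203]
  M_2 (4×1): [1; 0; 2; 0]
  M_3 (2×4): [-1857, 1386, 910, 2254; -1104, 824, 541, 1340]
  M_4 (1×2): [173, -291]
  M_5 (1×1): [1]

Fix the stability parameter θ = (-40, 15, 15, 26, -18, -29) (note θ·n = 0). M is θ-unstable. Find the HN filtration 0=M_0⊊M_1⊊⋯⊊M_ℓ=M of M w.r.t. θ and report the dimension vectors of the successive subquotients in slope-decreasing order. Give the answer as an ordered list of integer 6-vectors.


Via rank(M_{q-1}∘⋯∘M_p): M ≅ I[1,1], I[1,6], I[3,3]^2, I[3,4].
μ_θ-semistable layers: μ^(1)=26; μ^(2)=15; μ^(3)=9/5; μ^(4)=-40

((0, 0, 0, 1, 0, 0); (0, 0, 3, 0, 0, 0); (0, 1, 1, 1, 1, 1); (2, 0, 0, 0, 0, 0))


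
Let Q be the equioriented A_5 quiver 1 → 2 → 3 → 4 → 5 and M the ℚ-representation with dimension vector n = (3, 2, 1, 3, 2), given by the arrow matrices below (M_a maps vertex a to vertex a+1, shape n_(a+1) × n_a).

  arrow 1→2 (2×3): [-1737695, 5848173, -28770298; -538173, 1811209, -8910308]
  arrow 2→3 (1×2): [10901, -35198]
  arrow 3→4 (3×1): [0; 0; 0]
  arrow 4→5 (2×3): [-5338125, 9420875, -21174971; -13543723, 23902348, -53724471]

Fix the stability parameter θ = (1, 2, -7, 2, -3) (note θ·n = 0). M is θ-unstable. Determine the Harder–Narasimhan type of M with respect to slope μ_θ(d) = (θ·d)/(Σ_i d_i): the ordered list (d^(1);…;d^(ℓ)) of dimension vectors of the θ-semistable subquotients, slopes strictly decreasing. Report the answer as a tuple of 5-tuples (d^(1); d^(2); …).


Barcode: M ≅ I[1,1], I[1,2], I[1,3], I[4,4], I[4,5]^2. HN layers by μ_θ (4 steps, strictly decreasing):
  μ^(1)=2; μ^(2)=1; μ^(3)=-1/2; μ^(4)=-4/3

((0, 1, 0, 1, 0); (2, 0, 0, 0, 0); (0, 0, 0, 2, 2); (1, 1, 1, 0, 0))


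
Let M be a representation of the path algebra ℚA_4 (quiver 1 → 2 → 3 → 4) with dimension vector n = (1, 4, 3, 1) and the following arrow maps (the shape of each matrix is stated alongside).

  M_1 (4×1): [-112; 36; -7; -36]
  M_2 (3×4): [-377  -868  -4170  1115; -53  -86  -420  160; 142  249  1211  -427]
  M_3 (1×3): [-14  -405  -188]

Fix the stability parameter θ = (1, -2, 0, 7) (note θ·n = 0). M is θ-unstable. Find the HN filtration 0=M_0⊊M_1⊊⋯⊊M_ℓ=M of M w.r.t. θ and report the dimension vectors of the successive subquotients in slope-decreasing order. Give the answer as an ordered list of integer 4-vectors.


Interval decomposition of M: I[1,4], I[2,2], I[2,3]^2.
HN type (ℓ=4): μ^(1)=7; μ^(2)=0; μ^(3)=-1/2; μ^(4)=-2

((0, 0, 0, 1); (0, 0, 3, 0); (1, 1, 0, 0); (0, 3, 0, 0))


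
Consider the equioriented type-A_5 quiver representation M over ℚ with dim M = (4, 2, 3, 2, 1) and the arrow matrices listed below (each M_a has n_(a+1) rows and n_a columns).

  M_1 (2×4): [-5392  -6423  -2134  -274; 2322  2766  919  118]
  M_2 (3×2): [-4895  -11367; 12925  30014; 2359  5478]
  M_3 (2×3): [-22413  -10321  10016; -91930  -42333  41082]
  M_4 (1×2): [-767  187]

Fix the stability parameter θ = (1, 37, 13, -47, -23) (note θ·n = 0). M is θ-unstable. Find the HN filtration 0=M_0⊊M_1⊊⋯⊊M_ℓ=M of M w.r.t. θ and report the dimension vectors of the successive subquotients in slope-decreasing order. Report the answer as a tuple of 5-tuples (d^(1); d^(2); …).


Via rank(M_{q-1}∘⋯∘M_p): M ≅ I[1,1]^2, I[1,4], I[1,5], I[3,3].
μ_θ-semistable layers: μ^(1)=13; μ^(2)=1; μ^(3)=-19/5

((0, 0, 1, 0, 0); (3, 1, 1, 1, 0); (1, 1, 1, 1, 1))


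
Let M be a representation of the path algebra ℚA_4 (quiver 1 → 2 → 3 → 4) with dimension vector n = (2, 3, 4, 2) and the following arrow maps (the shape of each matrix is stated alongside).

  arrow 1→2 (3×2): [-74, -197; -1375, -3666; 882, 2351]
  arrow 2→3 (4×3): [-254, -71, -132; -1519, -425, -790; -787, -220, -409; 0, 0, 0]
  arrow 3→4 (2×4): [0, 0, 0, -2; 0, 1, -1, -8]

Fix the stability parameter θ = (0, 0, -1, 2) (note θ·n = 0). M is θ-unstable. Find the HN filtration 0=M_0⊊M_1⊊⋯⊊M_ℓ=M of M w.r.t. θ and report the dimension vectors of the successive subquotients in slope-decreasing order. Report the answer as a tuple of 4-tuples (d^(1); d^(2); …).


Barcode: M ≅ I[1,3], I[1,4], I[2,3], I[3,4]. HN layers by μ_θ (4 steps, strictly decreasing):
  μ^(1)=2; μ^(2)=-1/3; μ^(3)=-1/2; μ^(4)=-1

((0, 0, 0, 2); (2, 2, 2, 0); (0, 1, 1, 0); (0, 0, 1, 0))


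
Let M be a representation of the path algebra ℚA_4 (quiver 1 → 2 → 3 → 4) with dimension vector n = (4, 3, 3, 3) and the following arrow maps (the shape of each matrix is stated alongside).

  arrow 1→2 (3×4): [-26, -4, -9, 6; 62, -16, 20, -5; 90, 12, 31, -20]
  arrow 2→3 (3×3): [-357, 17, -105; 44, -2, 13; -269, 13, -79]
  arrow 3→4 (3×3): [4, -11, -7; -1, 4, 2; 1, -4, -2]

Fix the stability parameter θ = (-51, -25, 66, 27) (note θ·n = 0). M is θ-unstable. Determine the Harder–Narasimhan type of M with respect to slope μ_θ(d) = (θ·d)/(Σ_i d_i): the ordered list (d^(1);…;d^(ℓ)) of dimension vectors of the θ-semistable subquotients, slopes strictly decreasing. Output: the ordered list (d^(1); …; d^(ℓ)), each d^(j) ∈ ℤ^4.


Via rank(M_{q-1}∘⋯∘M_p): M ≅ I[1,1], I[1,2], I[1,4]^2, I[3,3], I[4,4].
μ_θ-semistable layers: μ^(1)=66; μ^(2)=93/2; μ^(3)=27; μ^(4)=-25; μ^(5)=-51

((0, 0, 1, 0); (0, 0, 2, 2); (0, 0, 0, 1); (0, 3, 0, 0); (4, 0, 0, 0))


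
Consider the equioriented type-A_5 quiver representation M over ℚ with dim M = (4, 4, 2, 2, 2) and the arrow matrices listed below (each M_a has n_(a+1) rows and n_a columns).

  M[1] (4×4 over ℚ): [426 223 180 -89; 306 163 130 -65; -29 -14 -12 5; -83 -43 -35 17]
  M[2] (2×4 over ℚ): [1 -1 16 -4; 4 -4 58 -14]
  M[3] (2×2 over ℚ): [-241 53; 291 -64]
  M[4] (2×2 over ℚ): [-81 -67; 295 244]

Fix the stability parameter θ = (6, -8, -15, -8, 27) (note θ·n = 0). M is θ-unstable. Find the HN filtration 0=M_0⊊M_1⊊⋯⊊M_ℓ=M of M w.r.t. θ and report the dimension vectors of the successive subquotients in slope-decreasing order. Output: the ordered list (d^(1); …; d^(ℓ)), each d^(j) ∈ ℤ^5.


Barcode: M ≅ I[1,2]^2, I[1,5]^2. HN layers by μ_θ (3 steps, strictly decreasing):
  μ^(1)=27; μ^(2)=-1; μ^(3)=-25/4

((0, 0, 0, 0, 2); (2, 2, 0, 0, 0); (2, 2, 2, 2, 0))


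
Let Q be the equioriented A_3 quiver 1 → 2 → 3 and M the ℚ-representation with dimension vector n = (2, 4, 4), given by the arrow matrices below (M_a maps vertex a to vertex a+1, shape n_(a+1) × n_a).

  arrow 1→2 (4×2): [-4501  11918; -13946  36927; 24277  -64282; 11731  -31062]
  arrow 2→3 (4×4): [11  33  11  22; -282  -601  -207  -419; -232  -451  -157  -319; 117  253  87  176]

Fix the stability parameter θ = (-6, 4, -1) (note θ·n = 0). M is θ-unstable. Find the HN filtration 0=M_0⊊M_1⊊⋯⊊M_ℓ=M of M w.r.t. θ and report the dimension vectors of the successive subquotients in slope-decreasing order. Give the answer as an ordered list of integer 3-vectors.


Via rank(M_{q-1}∘⋯∘M_p): M ≅ I[1,2], I[1,3], I[2,2], I[2,3], I[3,3]^2.
μ_θ-semistable layers: μ^(1)=4; μ^(2)=3/2; μ^(3)=-1; μ^(4)=-6

((0, 2, 0); (0, 2, 2); (0, 0, 2); (2, 0, 0))


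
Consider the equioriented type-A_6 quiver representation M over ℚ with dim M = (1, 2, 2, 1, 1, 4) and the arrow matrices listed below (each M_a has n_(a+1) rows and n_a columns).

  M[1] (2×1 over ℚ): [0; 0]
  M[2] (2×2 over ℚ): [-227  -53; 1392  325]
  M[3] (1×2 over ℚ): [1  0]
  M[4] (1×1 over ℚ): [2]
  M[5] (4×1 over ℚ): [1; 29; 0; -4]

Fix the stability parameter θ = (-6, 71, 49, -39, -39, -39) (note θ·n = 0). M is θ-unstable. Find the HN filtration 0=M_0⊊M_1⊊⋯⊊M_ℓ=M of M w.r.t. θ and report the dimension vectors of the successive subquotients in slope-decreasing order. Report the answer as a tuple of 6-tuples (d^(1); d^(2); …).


Barcode: M ≅ I[1,1], I[2,3], I[2,6], I[6,6]^3. HN layers by μ_θ (4 steps, strictly decreasing):
  μ^(1)=60; μ^(2)=3/5; μ^(3)=-6; μ^(4)=-39

((0, 1, 1, 0, 0, 0); (0, 1, 1, 1, 1, 1); (1, 0, 0, 0, 0, 0); (0, 0, 0, 0, 0, 3))


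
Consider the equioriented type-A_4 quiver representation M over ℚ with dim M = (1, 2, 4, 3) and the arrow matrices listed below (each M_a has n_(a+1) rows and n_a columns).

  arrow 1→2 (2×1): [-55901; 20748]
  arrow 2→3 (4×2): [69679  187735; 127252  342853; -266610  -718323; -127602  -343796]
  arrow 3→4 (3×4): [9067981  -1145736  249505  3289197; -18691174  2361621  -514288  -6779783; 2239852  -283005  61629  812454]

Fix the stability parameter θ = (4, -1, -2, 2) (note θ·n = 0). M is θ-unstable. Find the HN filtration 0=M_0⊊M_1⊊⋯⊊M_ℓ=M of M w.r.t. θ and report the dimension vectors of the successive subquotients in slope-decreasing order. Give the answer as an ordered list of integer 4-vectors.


Via rank(M_{q-1}∘⋯∘M_p): M ≅ I[1,4], I[2,4], I[3,3], I[3,4].
μ_θ-semistable layers: μ^(1)=2; μ^(2)=1/3; μ^(3)=-3/2; μ^(4)=-2

((0, 0, 0, 3); (1, 1, 1, 0); (0, 1, 1, 0); (0, 0, 2, 0))


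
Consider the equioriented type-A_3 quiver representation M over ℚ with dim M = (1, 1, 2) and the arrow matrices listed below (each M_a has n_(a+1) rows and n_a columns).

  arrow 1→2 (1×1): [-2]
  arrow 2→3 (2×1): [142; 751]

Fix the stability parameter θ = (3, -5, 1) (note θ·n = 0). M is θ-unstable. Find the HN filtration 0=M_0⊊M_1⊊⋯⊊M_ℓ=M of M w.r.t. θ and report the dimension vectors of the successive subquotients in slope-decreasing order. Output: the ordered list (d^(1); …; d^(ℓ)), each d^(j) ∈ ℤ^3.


Barcode: M ≅ I[1,3], I[3,3]. HN layers by μ_θ (2 steps, strictly decreasing):
  μ^(1)=1; μ^(2)=-1

((0, 0, 2); (1, 1, 0))


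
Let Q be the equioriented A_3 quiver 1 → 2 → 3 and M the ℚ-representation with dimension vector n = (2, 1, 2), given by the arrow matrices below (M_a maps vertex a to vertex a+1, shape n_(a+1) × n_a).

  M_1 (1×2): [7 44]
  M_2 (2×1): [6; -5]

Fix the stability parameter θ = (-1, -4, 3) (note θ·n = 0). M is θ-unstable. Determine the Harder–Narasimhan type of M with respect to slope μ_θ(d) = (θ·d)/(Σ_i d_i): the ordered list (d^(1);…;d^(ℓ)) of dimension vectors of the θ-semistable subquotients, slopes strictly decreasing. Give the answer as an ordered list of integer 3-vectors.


Interval decomposition of M: I[1,1], I[1,3], I[3,3].
HN type (ℓ=3): μ^(1)=3; μ^(2)=-1; μ^(3)=-5/2

((0, 0, 2); (1, 0, 0); (1, 1, 0))


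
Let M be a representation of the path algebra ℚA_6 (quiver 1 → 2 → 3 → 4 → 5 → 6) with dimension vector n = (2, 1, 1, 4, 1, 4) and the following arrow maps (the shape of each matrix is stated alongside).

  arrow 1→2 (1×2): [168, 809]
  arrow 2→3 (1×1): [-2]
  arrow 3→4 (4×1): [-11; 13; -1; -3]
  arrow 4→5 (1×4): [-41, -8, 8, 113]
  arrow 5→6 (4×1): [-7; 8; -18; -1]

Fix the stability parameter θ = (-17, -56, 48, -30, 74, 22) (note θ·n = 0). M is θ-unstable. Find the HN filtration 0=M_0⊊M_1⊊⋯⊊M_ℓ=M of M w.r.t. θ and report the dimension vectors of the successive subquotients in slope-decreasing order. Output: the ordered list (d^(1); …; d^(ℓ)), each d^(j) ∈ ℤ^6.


Via rank(M_{q-1}∘⋯∘M_p): M ≅ I[1,1], I[1,4], I[4,4]^2, I[4,6], I[6,6]^3.
μ_θ-semistable layers: μ^(1)=48; μ^(2)=22; μ^(3)=9; μ^(4)=-17; μ^(5)=-30; μ^(6)=-73/2

((0, 0, 0, 0, 1, 1); (0, 0, 0, 0, 0, 3); (0, 0, 1, 1, 0, 0); (1, 0, 0, 0, 0, 0); (0, 0, 0, 3, 0, 0); (1, 1, 0, 0, 0, 0))


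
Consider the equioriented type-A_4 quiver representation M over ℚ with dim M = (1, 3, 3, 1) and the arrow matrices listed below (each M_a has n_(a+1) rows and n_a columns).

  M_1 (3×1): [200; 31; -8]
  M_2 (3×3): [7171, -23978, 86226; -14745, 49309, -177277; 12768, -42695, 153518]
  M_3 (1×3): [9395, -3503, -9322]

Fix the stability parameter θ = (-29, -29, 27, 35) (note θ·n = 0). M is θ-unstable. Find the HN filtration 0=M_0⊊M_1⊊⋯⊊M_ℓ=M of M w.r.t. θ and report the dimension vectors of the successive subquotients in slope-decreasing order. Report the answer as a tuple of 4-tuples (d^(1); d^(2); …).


Interval decomposition of M: I[1,4], I[2,3]^2.
HN type (ℓ=3): μ^(1)=35; μ^(2)=27; μ^(3)=-29

((0, 0, 0, 1); (0, 0, 3, 0); (1, 3, 0, 0))


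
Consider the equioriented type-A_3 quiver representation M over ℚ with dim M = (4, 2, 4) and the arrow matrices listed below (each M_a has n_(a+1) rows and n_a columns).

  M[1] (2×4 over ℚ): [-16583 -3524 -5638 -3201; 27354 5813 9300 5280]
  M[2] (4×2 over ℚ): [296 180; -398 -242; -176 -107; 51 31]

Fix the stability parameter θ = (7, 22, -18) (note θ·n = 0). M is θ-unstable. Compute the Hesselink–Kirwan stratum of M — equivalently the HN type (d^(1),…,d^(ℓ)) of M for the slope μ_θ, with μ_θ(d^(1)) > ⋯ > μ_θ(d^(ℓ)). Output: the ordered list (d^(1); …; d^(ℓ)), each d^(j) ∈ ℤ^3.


Interval decomposition of M: I[1,1]^2, I[1,3]^2, I[3,3]^2.
HN type (ℓ=3): μ^(1)=7; μ^(2)=11/3; μ^(3)=-18

((2, 0, 0); (2, 2, 2); (0, 0, 2))


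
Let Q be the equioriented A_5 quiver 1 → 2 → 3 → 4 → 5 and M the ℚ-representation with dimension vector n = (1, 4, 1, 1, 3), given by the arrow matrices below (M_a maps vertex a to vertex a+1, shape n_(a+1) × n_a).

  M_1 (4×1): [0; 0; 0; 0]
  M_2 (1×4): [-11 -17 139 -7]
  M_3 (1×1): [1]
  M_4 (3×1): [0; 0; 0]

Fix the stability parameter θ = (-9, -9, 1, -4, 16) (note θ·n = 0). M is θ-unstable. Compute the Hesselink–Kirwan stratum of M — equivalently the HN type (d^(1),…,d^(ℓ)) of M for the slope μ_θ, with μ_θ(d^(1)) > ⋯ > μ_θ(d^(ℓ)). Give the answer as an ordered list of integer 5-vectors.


Interval decomposition of M: I[1,1], I[2,2]^3, I[2,4], I[5,5]^3.
HN type (ℓ=3): μ^(1)=16; μ^(2)=-3/2; μ^(3)=-9

((0, 0, 0, 0, 3); (0, 0, 1, 1, 0); (1, 4, 0, 0, 0))


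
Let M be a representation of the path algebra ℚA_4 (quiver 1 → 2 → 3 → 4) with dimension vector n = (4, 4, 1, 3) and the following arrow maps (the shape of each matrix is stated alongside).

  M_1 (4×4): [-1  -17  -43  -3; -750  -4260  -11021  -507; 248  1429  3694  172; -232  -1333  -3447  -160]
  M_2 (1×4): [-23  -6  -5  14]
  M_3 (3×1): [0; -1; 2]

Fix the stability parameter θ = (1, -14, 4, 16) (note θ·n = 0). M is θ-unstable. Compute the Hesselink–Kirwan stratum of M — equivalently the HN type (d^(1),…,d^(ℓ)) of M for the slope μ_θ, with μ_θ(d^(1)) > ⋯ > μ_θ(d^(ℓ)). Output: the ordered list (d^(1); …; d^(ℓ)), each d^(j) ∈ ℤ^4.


Via rank(M_{q-1}∘⋯∘M_p): M ≅ I[1,2]^3, I[1,4], I[4,4]^2.
μ_θ-semistable layers: μ^(1)=16; μ^(2)=4; μ^(3)=-13/2

((0, 0, 0, 3); (0, 0, 1, 0); (4, 4, 0, 0))


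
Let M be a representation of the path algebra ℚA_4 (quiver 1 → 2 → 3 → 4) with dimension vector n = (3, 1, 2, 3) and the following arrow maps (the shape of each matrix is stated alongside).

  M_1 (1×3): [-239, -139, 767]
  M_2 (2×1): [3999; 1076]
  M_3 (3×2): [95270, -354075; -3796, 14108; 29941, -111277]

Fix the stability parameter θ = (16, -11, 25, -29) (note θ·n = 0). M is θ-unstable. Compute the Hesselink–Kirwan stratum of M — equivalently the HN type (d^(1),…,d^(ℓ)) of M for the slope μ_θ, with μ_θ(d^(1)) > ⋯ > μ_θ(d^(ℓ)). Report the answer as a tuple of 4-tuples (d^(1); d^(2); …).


Via rank(M_{q-1}∘⋯∘M_p): M ≅ I[1,1]^2, I[1,4], I[3,4], I[4,4].
μ_θ-semistable layers: μ^(1)=16; μ^(2)=1/4; μ^(3)=-2; μ^(4)=-29

((2, 0, 0, 0); (1, 1, 1, 1); (0, 0, 1, 1); (0, 0, 0, 1))


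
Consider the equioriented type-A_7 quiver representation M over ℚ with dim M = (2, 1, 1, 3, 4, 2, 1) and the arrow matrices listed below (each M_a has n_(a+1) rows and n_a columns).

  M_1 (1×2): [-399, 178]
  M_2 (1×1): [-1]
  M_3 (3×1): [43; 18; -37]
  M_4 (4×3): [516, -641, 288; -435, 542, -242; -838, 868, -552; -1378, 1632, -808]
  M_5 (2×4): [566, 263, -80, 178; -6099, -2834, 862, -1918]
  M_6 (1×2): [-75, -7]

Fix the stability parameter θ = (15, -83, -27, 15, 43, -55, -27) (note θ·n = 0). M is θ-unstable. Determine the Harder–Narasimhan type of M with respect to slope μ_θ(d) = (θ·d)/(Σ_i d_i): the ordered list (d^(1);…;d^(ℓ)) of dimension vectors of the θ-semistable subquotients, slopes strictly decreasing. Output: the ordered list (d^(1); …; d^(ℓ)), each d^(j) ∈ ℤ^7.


Barcode: M ≅ I[1,1], I[1,7], I[4,5], I[4,6], I[5,5]. HN layers by μ_θ (6 steps, strictly decreasing):
  μ^(1)=43; μ^(2)=15; μ^(3)=1; μ^(4)=-6; μ^(5)=-27; μ^(6)=-34

((0, 0, 0, 0, 2, 0, 0); (1, 0, 0, 1, 0, 0, 0); (0, 0, 0, 1, 1, 1, 0); (0, 0, 0, 1, 1, 1, 1); (0, 0, 1, 0, 0, 0, 0); (1, 1, 0, 0, 0, 0, 0))


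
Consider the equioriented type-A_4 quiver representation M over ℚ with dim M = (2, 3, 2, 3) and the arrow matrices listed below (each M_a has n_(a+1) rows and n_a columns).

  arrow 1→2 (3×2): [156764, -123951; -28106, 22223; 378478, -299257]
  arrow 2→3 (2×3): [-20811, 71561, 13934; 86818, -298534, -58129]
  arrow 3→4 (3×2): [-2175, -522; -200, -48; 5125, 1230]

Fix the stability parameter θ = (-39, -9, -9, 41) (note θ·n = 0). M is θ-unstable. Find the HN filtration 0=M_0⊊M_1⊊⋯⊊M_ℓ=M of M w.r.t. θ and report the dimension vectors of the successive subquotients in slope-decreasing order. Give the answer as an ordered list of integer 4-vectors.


Barcode: M ≅ I[1,3], I[1,4], I[2,2], I[4,4]^2. HN layers by μ_θ (3 steps, strictly decreasing):
  μ^(1)=41; μ^(2)=-9; μ^(3)=-39

((0, 0, 0, 3); (0, 3, 2, 0); (2, 0, 0, 0))


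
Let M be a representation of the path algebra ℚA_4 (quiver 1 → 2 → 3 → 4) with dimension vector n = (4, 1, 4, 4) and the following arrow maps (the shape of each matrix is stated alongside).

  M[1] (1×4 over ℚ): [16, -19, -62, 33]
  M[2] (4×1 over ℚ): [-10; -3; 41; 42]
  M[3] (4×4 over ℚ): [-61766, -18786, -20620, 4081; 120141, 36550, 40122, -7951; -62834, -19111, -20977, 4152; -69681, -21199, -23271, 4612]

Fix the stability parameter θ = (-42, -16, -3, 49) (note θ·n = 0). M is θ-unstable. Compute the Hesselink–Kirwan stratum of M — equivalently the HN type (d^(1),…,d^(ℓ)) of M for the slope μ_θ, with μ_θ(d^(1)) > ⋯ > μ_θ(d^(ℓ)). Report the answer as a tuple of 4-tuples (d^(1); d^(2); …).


Barcode: M ≅ I[1,1]^3, I[1,3], I[3,4]^3, I[4,4]. HN layers by μ_θ (4 steps, strictly decreasing):
  μ^(1)=49; μ^(2)=-3; μ^(3)=-16; μ^(4)=-42

((0, 0, 0, 4); (0, 0, 4, 0); (0, 1, 0, 0); (4, 0, 0, 0))


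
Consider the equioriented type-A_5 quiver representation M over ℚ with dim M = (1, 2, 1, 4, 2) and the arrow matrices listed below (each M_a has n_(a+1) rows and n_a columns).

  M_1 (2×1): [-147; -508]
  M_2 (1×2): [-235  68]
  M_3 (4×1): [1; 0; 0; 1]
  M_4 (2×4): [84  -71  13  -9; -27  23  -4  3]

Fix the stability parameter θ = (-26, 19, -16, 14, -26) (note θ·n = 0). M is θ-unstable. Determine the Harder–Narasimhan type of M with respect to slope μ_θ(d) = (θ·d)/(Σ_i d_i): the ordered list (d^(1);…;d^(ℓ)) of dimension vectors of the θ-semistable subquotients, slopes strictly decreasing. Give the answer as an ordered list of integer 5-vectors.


Via rank(M_{q-1}∘⋯∘M_p): M ≅ I[1,5], I[2,2], I[4,4]^2, I[4,5].
μ_θ-semistable layers: μ^(1)=19; μ^(2)=14; μ^(3)=-9/4; μ^(4)=-6; μ^(5)=-26

((0, 1, 0, 0, 0); (0, 0, 0, 2, 0); (0, 1, 1, 1, 1); (0, 0, 0, 1, 1); (1, 0, 0, 0, 0))


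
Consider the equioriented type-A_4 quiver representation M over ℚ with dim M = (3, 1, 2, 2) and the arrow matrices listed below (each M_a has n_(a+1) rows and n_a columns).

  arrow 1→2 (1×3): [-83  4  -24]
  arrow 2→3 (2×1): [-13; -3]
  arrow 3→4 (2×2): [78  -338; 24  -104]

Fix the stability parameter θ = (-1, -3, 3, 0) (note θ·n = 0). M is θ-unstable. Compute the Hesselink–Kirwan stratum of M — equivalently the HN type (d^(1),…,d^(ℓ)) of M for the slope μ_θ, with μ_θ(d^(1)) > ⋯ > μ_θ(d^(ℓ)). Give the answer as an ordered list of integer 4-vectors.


Interval decomposition of M: I[1,1]^2, I[1,3], I[3,4], I[4,4].
HN type (ℓ=5): μ^(1)=3; μ^(2)=3/2; μ^(3)=0; μ^(4)=-1; μ^(5)=-2

((0, 0, 1, 0); (0, 0, 1, 1); (0, 0, 0, 1); (2, 0, 0, 0); (1, 1, 0, 0))


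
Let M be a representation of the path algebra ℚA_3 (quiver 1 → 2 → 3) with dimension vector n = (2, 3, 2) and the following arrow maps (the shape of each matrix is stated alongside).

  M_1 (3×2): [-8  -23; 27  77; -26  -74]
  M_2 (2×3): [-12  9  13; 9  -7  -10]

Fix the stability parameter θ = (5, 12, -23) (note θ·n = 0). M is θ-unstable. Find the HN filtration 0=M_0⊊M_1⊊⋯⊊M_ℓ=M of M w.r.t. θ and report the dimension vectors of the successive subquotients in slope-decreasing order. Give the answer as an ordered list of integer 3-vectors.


Interval decomposition of M: I[1,3]^2, I[2,2].
HN type (ℓ=2): μ^(1)=12; μ^(2)=-2

((0, 1, 0); (2, 2, 2))


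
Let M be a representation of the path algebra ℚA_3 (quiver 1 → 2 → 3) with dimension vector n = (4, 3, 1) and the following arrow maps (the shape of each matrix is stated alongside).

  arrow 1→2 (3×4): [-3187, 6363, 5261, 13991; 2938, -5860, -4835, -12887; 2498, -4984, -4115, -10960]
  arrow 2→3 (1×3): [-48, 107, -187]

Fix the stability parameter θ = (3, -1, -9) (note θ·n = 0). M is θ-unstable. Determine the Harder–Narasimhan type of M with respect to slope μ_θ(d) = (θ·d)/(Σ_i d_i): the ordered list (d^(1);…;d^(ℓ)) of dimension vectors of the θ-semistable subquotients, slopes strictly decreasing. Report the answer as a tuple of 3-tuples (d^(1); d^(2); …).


Via rank(M_{q-1}∘⋯∘M_p): M ≅ I[1,1], I[1,2]^2, I[1,3].
μ_θ-semistable layers: μ^(1)=3; μ^(2)=1; μ^(3)=-7/3

((1, 0, 0); (2, 2, 0); (1, 1, 1))


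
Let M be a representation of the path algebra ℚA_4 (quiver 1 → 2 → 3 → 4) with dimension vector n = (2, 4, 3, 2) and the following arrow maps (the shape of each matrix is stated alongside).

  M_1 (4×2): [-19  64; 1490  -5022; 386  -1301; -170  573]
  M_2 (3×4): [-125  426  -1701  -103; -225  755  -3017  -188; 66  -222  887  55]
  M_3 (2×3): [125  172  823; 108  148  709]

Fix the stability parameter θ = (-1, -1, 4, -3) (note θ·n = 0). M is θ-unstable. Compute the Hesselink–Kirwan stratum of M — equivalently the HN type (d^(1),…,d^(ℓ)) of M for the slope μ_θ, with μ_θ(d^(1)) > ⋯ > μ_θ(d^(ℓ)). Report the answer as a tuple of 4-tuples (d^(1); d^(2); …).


Via rank(M_{q-1}∘⋯∘M_p): M ≅ I[1,4]^2, I[2,2], I[2,3].
μ_θ-semistable layers: μ^(1)=4; μ^(2)=1/2; μ^(3)=-1

((0, 0, 1, 0); (0, 0, 2, 2); (2, 4, 0, 0))


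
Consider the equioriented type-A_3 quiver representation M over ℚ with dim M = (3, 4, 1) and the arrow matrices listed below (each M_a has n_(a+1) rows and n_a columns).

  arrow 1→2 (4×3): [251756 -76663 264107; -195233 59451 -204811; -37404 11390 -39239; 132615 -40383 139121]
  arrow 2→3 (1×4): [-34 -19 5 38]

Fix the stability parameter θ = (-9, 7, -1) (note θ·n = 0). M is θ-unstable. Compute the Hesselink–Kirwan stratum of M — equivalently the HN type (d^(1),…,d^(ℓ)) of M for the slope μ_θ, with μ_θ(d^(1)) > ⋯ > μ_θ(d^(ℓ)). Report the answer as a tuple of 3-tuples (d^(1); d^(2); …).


Interval decomposition of M: I[1,2]^2, I[1,3], I[2,2].
HN type (ℓ=3): μ^(1)=7; μ^(2)=3; μ^(3)=-9

((0, 3, 0); (0, 1, 1); (3, 0, 0))


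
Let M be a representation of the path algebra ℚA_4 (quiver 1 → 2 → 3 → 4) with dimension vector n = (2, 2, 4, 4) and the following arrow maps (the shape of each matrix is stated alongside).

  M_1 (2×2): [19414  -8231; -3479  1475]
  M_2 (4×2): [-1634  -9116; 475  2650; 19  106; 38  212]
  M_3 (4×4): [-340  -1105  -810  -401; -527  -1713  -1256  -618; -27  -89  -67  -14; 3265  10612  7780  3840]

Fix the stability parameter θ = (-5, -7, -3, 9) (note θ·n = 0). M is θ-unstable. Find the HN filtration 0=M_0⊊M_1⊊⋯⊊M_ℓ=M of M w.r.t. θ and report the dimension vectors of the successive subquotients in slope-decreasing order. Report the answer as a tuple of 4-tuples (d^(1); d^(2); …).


Interval decomposition of M: I[1,2], I[1,4], I[3,4]^3.
HN type (ℓ=3): μ^(1)=9; μ^(2)=-3; μ^(3)=-6

((0, 0, 0, 4); (0, 0, 4, 0); (2, 2, 0, 0))


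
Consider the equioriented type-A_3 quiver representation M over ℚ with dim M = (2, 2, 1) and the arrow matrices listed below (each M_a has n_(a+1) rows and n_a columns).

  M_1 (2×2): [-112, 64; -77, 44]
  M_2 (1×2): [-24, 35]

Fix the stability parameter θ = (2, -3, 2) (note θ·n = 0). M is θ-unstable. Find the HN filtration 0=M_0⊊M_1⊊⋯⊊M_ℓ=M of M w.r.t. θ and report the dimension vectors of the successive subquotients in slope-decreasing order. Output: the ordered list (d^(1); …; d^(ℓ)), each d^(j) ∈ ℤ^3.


Via rank(M_{q-1}∘⋯∘M_p): M ≅ I[1,1], I[1,3], I[2,2].
μ_θ-semistable layers: μ^(1)=2; μ^(2)=-1/2; μ^(3)=-3

((1, 0, 1); (1, 1, 0); (0, 1, 0))


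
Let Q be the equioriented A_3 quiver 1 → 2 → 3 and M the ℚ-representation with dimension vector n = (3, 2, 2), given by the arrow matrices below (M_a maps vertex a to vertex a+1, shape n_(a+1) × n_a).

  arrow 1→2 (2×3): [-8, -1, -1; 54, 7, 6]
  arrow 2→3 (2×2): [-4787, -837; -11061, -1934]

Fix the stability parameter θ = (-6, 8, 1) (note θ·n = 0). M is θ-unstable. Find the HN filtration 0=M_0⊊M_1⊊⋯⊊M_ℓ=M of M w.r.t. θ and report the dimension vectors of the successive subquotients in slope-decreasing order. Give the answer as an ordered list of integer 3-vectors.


Barcode: M ≅ I[1,1], I[1,3]^2. HN layers by μ_θ (2 steps, strictly decreasing):
  μ^(1)=9/2; μ^(2)=-6

((0, 2, 2); (3, 0, 0))


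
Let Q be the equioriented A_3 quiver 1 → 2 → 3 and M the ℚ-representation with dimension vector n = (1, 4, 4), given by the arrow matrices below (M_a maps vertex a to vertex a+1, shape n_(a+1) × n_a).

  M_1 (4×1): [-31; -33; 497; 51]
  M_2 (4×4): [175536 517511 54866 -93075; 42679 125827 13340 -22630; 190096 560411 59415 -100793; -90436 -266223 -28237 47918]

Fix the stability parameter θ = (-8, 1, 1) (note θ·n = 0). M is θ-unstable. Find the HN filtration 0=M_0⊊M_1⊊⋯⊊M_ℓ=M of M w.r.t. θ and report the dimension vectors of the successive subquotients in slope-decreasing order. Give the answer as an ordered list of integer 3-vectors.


Interval decomposition of M: I[1,3], I[2,3]^3.
HN type (ℓ=2): μ^(1)=1; μ^(2)=-8

((0, 4, 4); (1, 0, 0))


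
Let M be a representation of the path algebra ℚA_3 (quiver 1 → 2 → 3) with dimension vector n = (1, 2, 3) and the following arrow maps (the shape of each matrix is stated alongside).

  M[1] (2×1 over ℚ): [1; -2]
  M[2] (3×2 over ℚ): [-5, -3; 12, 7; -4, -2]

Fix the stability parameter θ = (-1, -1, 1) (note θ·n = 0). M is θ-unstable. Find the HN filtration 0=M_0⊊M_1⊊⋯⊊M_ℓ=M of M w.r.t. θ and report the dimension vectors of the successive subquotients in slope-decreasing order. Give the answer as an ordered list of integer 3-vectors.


Via rank(M_{q-1}∘⋯∘M_p): M ≅ I[1,3], I[2,3], I[3,3].
μ_θ-semistable layers: μ^(1)=1; μ^(2)=-1

((0, 0, 3); (1, 2, 0))


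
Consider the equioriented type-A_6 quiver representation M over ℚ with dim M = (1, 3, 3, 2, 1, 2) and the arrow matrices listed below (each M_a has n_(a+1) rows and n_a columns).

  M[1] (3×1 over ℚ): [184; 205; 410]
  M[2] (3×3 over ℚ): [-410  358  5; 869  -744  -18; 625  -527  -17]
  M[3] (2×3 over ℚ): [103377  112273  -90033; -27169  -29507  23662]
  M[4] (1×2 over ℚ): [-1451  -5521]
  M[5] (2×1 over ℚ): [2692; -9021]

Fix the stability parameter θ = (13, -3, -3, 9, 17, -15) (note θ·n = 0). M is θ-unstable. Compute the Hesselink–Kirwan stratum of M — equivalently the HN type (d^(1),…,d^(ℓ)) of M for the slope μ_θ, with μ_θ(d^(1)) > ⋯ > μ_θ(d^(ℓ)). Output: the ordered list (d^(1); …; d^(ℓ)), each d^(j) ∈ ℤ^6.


Interval decomposition of M: I[1,6], I[2,3], I[2,4], I[6,6].
HN type (ℓ=5): μ^(1)=9; μ^(2)=11/3; μ^(3)=7/3; μ^(4)=-3; μ^(5)=-15

((0, 0, 0, 1, 0, 0); (0, 0, 0, 1, 1, 1); (1, 1, 1, 0, 0, 0); (0, 2, 2, 0, 0, 0); (0, 0, 0, 0, 0, 1))


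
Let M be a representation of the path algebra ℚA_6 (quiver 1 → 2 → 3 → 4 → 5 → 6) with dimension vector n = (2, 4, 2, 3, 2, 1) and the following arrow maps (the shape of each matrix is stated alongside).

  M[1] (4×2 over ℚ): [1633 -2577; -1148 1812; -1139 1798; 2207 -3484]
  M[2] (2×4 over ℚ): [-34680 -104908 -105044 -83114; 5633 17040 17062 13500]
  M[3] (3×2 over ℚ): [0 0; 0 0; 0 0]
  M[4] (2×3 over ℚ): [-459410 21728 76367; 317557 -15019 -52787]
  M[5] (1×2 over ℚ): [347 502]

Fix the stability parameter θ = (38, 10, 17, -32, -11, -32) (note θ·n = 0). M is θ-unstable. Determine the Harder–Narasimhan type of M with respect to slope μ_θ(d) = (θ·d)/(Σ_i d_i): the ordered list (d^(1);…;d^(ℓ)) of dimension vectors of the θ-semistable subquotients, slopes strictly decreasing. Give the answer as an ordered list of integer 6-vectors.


Barcode: M ≅ I[1,3]^2, I[2,2]^2, I[4,4], I[4,5], I[4,6]. HN layers by μ_θ (5 steps, strictly decreasing):
  μ^(1)=65/3; μ^(2)=10; μ^(3)=-11; μ^(4)=-43/2; μ^(5)=-32

((2, 2, 2, 0, 0, 0); (0, 2, 0, 0, 0, 0); (0, 0, 0, 0, 1, 0); (0, 0, 0, 0, 1, 1); (0, 0, 0, 3, 0, 0))


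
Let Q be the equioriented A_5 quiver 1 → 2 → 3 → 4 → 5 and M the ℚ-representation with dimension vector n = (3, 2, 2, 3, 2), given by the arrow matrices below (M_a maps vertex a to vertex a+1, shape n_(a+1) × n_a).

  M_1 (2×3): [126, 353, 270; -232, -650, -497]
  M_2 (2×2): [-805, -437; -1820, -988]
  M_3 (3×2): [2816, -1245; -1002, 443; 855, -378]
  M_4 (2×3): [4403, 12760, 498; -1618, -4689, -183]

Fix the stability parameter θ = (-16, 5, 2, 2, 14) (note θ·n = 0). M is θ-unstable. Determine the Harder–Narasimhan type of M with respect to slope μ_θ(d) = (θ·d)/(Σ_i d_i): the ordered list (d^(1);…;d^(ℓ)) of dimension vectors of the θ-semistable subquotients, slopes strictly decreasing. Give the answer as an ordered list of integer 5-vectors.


Via rank(M_{q-1}∘⋯∘M_p): M ≅ I[1,1], I[1,2], I[1,5], I[3,5], I[4,4].
μ_θ-semistable layers: μ^(1)=14; μ^(2)=5; μ^(3)=3; μ^(4)=2; μ^(5)=-16

((0, 0, 0, 0, 2); (0, 1, 0, 0, 0); (0, 1, 1, 1, 0); (0, 0, 1, 2, 0); (3, 0, 0, 0, 0))


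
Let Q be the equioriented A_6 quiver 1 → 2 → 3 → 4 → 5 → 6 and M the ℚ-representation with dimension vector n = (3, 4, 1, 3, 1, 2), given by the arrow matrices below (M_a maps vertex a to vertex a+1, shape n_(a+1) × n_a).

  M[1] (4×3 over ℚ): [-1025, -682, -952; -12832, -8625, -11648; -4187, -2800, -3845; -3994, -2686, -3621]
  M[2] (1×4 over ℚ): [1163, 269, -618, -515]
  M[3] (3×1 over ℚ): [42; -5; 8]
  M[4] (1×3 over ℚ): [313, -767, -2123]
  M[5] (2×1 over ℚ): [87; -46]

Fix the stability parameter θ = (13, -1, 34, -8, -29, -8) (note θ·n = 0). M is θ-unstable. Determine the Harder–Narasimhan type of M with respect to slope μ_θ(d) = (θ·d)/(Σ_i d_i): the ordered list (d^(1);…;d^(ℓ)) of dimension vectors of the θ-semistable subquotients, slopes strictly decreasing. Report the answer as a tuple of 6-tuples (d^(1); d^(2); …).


Interval decomposition of M: I[1,2]^2, I[1,6], I[2,2], I[4,4]^2, I[6,6].
HN type (ℓ=4): μ^(1)=6; μ^(2)=1/6; μ^(3)=-1; μ^(4)=-8

((2, 2, 0, 0, 0, 0); (1, 1, 1, 1, 1, 1); (0, 1, 0, 0, 0, 0); (0, 0, 0, 2, 0, 1))


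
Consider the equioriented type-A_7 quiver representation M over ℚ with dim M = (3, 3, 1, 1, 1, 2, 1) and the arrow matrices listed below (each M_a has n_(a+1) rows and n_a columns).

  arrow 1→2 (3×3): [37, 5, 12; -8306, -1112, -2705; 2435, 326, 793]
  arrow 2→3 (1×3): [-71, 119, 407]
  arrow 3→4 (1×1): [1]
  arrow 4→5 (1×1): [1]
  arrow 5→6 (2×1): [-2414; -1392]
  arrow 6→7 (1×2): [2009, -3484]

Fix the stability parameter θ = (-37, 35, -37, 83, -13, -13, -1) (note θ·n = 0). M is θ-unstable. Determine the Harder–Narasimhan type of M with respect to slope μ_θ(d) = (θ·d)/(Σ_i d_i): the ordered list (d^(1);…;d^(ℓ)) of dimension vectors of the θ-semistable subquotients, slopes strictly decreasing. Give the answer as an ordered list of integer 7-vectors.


Interval decomposition of M: I[1,2]^2, I[1,7], I[6,6].
HN type (ℓ=5): μ^(1)=35; μ^(2)=14; μ^(3)=-1; μ^(4)=-13; μ^(5)=-37

((0, 2, 0, 0, 0, 0, 0); (0, 0, 0, 1, 1, 1, 1); (0, 1, 1, 0, 0, 0, 0); (0, 0, 0, 0, 0, 1, 0); (3, 0, 0, 0, 0, 0, 0))
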